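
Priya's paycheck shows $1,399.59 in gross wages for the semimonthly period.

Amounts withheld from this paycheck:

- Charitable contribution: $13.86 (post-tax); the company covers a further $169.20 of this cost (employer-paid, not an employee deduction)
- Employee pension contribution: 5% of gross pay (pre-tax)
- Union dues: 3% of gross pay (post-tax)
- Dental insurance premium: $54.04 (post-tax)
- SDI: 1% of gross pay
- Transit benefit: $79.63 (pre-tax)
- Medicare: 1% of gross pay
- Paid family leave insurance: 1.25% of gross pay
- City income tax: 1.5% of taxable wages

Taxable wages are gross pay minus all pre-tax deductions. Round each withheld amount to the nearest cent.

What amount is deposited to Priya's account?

$1,075.85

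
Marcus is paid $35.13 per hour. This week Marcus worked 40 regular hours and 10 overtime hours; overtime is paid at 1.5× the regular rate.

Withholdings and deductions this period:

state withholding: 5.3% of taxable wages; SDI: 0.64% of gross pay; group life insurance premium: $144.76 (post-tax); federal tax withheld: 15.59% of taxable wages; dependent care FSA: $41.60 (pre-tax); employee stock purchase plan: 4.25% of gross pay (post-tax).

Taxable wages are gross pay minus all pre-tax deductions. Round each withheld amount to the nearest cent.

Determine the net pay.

$1,256.36

Regular pay: 40 × $35.13 = $1,405.20
Overtime pay: 10 × $35.13 × 1.5 = $526.95
Gross pay = $1,405.20 + $526.95 = $1,932.15
Dependent care FSA: $41.60
Taxable wages = $1,932.15 − $41.60 = $1,890.55
Federal tax withheld: $1,890.55 × 0.1559 = $294.74
State withholding: $1,890.55 × 0.053 = $100.20
SDI: $1,932.15 × 0.0064 = $12.37
Group life insurance premium: $144.76
Employee stock purchase plan: $1,932.15 × 0.0425 = $82.12
Total deductions = $41.60 + $294.74 + $100.20 + $12.37 + $144.76 + $82.12 = $675.79
Net pay = $1,932.15 − $675.79 = $1,256.36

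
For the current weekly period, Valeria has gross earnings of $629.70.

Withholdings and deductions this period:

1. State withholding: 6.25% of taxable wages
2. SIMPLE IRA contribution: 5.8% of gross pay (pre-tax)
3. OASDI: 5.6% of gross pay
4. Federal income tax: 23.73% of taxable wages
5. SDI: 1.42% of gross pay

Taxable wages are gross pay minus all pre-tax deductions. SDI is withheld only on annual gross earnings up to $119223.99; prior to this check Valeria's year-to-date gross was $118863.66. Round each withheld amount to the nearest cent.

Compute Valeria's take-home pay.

$374.97

SIMPLE IRA contribution: $629.70 × 0.058 = $36.52
Taxable wages = $629.70 − $36.52 = $593.18
State withholding: $593.18 × 0.0625 = $37.07
Federal income tax: $593.18 × 0.2373 = $140.76
OASDI: $629.70 × 0.056 = $35.26
SDI: only $119223.99 − $118863.66 = $360.33 of this check is subject → $360.33 × 0.0142 = $5.12
Total deductions = $36.52 + $37.07 + $140.76 + $35.26 + $5.12 = $254.73
Net pay = $629.70 − $254.73 = $374.97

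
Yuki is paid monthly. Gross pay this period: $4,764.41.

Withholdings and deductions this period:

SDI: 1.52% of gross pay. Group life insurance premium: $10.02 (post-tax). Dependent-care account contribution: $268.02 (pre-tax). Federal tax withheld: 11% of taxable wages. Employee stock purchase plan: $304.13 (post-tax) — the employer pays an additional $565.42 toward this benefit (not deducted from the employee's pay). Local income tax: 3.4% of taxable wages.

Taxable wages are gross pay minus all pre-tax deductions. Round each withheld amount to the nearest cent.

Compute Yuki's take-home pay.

$3,462.34

Dependent-care account contribution: $268.02
Taxable wages = $4,764.41 − $268.02 = $4,496.39
Local income tax: $4,496.39 × 0.034 = $152.88
Federal tax withheld: $4,496.39 × 0.11 = $494.60
SDI: $4,764.41 × 0.0152 = $72.42
Group life insurance premium: $10.02
Employee stock purchase plan: $304.13
(Employer's $565.42 toward employee stock purchase plan is not withheld from the employee.)
Total deductions = $268.02 + $152.88 + $494.60 + $72.42 + $10.02 + $304.13 = $1,302.07
Net pay = $4,764.41 − $1,302.07 = $3,462.34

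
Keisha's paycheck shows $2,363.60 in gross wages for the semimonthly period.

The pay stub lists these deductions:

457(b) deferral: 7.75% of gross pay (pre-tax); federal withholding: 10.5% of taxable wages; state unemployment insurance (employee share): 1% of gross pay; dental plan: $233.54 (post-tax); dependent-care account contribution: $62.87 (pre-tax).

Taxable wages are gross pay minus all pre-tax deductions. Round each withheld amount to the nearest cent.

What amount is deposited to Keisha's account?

$1,638.03

457(b) deferral: $2,363.60 × 0.0775 = $183.18
Dependent-care account contribution: $62.87
Pre-tax total = $183.18 + $62.87 = $246.05
Taxable wages = $2,363.60 − $246.05 = $2,117.55
Federal withholding: $2,117.55 × 0.105 = $222.34
State unemployment insurance (employee share): $2,363.60 × 0.01 = $23.64
Dental plan: $233.54
Total deductions = $183.18 + $62.87 + $222.34 + $23.64 + $233.54 = $725.57
Net pay = $2,363.60 − $725.57 = $1,638.03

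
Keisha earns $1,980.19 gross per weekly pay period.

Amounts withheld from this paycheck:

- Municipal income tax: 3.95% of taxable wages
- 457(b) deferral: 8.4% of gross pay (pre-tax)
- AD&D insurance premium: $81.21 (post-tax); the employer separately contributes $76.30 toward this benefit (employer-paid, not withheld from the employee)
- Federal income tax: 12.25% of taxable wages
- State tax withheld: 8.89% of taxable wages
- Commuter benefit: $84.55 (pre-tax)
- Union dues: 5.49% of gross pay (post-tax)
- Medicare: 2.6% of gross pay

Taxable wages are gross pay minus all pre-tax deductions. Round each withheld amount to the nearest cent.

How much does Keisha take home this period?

457(b) deferral: $1,980.19 × 0.084 = $166.34
Commuter benefit: $84.55
Pre-tax total = $166.34 + $84.55 = $250.89
Taxable wages = $1,980.19 − $250.89 = $1,729.30
Federal income tax: $1,729.30 × 0.1225 = $211.84
State tax withheld: $1,729.30 × 0.0889 = $153.73
Municipal income tax: $1,729.30 × 0.0395 = $68.31
Medicare: $1,980.19 × 0.026 = $51.48
Union dues: $1,980.19 × 0.0549 = $108.71
AD&D insurance premium: $81.21
(Employer's $76.30 toward AD&D insurance premium is not withheld from the employee.)
Total deductions = $166.34 + $84.55 + $211.84 + $153.73 + $68.31 + $51.48 + $108.71 + $81.21 = $926.17
Net pay = $1,980.19 − $926.17 = $1,054.02

$1,054.02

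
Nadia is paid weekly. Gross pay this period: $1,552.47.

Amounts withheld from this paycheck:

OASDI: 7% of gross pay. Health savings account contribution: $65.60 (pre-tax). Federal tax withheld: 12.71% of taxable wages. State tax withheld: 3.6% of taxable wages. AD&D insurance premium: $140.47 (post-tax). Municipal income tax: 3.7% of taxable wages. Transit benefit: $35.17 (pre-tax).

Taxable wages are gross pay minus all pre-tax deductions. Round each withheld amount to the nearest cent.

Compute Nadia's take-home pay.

$912.08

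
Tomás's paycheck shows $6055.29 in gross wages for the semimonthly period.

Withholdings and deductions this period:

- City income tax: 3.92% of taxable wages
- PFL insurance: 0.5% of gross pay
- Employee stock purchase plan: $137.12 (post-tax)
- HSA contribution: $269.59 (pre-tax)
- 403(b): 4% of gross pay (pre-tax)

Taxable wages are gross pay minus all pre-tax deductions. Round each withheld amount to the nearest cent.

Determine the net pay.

403(b): $6055.29 × 0.04 = $242.21
HSA contribution: $269.59
Pre-tax total = $242.21 + $269.59 = $511.80
Taxable wages = $6055.29 − $511.80 = $5543.49
City income tax: $5543.49 × 0.0392 = $217.30
PFL insurance: $6055.29 × 0.005 = $30.28
Employee stock purchase plan: $137.12
Total deductions = $242.21 + $269.59 + $217.30 + $30.28 + $137.12 = $896.50
Net pay = $6055.29 − $896.50 = $5158.79

$5158.79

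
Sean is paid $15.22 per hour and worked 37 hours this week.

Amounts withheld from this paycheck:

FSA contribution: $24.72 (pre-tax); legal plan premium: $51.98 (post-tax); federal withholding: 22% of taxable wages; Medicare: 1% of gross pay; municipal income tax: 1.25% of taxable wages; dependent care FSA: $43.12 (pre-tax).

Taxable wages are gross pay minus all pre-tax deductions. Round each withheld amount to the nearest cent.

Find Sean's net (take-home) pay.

Gross pay: 37 × $15.22 = $563.14
Dependent care FSA: $43.12
FSA contribution: $24.72
Pre-tax total = $43.12 + $24.72 = $67.84
Taxable wages = $563.14 − $67.84 = $495.30
Federal withholding: $495.30 × 0.22 = $108.97
Municipal income tax: $495.30 × 0.0125 = $6.19
Medicare: $563.14 × 0.01 = $5.63
Legal plan premium: $51.98
Total deductions = $43.12 + $24.72 + $108.97 + $6.19 + $5.63 + $51.98 = $240.61
Net pay = $563.14 − $240.61 = $322.53

$322.53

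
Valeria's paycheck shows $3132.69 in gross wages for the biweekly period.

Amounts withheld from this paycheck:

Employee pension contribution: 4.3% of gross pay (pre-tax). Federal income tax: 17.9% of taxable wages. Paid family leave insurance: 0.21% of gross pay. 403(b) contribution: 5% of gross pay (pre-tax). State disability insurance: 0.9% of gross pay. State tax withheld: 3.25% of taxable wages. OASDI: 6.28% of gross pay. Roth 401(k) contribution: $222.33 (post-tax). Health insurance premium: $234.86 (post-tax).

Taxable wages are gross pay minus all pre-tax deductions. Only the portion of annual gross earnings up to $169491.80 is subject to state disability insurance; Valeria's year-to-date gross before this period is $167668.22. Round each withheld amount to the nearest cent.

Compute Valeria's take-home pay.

Employee pension contribution: $3132.69 × 0.043 = $134.71
403(b) contribution: $3132.69 × 0.05 = $156.63
Pre-tax total = $134.71 + $156.63 = $291.34
Taxable wages = $3132.69 − $291.34 = $2841.35
State tax withheld: $2841.35 × 0.0325 = $92.34
Federal income tax: $2841.35 × 0.179 = $508.60
State disability insurance: only $169491.80 − $167668.22 = $1823.58 of this check is subject → $1823.58 × 0.009 = $16.41
OASDI: $3132.69 × 0.0628 = $196.73
Paid family leave insurance: $3132.69 × 0.0021 = $6.58
Health insurance premium: $234.86
Roth 401(k) contribution: $222.33
Total deductions = $134.71 + $156.63 + $92.34 + $508.60 + $16.41 + $196.73 + $6.58 + $234.86 + $222.33 = $1569.19
Net pay = $3132.69 − $1569.19 = $1563.50

$1563.50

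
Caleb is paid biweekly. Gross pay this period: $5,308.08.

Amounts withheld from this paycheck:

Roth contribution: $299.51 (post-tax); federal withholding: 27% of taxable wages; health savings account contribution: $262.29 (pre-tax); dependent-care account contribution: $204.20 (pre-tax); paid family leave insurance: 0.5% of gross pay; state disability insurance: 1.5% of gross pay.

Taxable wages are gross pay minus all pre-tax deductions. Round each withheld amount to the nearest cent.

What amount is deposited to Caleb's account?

$3,128.69

Dependent-care account contribution: $204.20
Health savings account contribution: $262.29
Pre-tax total = $204.20 + $262.29 = $466.49
Taxable wages = $5,308.08 − $466.49 = $4,841.59
Federal withholding: $4,841.59 × 0.27 = $1,307.23
State disability insurance: $5,308.08 × 0.015 = $79.62
Paid family leave insurance: $5,308.08 × 0.005 = $26.54
Roth contribution: $299.51
Total deductions = $204.20 + $262.29 + $1,307.23 + $79.62 + $26.54 + $299.51 = $2,179.39
Net pay = $5,308.08 − $2,179.39 = $3,128.69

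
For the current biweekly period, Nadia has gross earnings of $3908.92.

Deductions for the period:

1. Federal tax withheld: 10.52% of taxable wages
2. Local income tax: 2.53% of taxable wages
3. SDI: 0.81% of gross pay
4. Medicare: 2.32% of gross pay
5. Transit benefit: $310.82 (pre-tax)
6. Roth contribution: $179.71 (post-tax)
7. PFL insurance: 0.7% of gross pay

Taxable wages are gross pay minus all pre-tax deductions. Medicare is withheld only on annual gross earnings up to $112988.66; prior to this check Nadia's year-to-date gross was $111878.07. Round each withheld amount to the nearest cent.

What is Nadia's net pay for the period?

$2864.05

Transit benefit: $310.82
Taxable wages = $3908.92 − $310.82 = $3598.10
Federal tax withheld: $3598.10 × 0.1052 = $378.52
Local income tax: $3598.10 × 0.0253 = $91.03
PFL insurance: $3908.92 × 0.007 = $27.36
SDI: $3908.92 × 0.0081 = $31.66
Medicare: only $112988.66 − $111878.07 = $1110.59 of this check is subject → $1110.59 × 0.0232 = $25.77
Roth contribution: $179.71
Total deductions = $310.82 + $378.52 + $91.03 + $27.36 + $31.66 + $25.77 + $179.71 = $1044.87
Net pay = $3908.92 − $1044.87 = $2864.05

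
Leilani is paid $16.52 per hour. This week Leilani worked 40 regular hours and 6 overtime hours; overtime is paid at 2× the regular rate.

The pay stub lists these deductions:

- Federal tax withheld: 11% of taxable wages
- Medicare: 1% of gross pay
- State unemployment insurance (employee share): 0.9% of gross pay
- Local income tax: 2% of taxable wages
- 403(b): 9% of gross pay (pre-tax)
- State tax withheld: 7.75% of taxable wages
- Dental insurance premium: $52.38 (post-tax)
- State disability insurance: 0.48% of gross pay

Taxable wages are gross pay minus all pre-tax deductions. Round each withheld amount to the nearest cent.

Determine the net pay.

$546.71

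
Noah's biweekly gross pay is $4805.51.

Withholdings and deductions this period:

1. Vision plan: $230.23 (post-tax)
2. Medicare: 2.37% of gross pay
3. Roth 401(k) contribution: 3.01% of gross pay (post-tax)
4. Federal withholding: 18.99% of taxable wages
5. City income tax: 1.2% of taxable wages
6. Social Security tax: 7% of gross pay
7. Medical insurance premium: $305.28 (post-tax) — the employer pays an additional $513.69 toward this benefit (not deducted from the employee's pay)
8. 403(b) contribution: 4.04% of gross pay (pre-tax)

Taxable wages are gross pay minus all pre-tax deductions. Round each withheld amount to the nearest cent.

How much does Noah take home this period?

$2549.89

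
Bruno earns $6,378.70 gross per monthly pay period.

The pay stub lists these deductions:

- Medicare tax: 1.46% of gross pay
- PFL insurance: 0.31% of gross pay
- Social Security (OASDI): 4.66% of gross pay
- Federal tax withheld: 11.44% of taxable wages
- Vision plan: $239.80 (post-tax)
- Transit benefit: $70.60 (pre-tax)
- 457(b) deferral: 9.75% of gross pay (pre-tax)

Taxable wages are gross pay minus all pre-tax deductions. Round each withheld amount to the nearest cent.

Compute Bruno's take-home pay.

Transit benefit: $70.60
457(b) deferral: $6,378.70 × 0.0975 = $621.92
Pre-tax total = $70.60 + $621.92 = $692.52
Taxable wages = $6,378.70 − $692.52 = $5,686.18
Federal tax withheld: $5,686.18 × 0.1144 = $650.50
Medicare tax: $6,378.70 × 0.0146 = $93.13
Social Security (OASDI): $6,378.70 × 0.0466 = $297.25
PFL insurance: $6,378.70 × 0.0031 = $19.77
Vision plan: $239.80
Total deductions = $70.60 + $621.92 + $650.50 + $93.13 + $297.25 + $19.77 + $239.80 = $1,992.97
Net pay = $6,378.70 − $1,992.97 = $4,385.73

$4,385.73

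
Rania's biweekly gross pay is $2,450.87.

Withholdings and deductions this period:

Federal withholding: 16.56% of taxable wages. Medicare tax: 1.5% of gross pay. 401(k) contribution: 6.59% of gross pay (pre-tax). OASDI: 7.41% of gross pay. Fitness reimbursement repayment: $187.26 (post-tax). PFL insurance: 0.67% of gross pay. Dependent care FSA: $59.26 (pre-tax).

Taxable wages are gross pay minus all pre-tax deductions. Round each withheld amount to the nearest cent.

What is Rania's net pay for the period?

$1,438.75

401(k) contribution: $2,450.87 × 0.0659 = $161.51
Dependent care FSA: $59.26
Pre-tax total = $161.51 + $59.26 = $220.77
Taxable wages = $2,450.87 − $220.77 = $2,230.10
Federal withholding: $2,230.10 × 0.1656 = $369.30
PFL insurance: $2,450.87 × 0.0067 = $16.42
OASDI: $2,450.87 × 0.0741 = $181.61
Medicare tax: $2,450.87 × 0.015 = $36.76
Fitness reimbursement repayment: $187.26
Total deductions = $161.51 + $59.26 + $369.30 + $16.42 + $181.61 + $36.76 + $187.26 = $1,012.12
Net pay = $2,450.87 − $1,012.12 = $1,438.75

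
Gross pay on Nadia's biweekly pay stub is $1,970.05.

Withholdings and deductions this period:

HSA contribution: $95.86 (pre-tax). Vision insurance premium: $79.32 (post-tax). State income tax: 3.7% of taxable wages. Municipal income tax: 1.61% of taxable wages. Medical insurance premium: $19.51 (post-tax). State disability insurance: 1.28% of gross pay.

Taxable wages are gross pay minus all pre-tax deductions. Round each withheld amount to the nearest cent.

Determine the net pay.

HSA contribution: $95.86
Taxable wages = $1,970.05 − $95.86 = $1,874.19
State income tax: $1,874.19 × 0.037 = $69.35
Municipal income tax: $1,874.19 × 0.0161 = $30.17
State disability insurance: $1,970.05 × 0.0128 = $25.22
Medical insurance premium: $19.51
Vision insurance premium: $79.32
Total deductions = $95.86 + $69.35 + $30.17 + $25.22 + $19.51 + $79.32 = $319.43
Net pay = $1,970.05 − $319.43 = $1,650.62

$1,650.62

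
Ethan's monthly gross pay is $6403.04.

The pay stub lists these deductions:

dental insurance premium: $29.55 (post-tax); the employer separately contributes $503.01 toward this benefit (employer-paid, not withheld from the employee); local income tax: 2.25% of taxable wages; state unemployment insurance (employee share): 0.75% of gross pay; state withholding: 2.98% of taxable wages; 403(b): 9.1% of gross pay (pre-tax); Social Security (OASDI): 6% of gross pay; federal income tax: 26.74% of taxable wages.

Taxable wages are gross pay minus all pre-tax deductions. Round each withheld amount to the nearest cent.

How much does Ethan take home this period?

$3497.84

403(b): $6403.04 × 0.091 = $582.68
Taxable wages = $6403.04 − $582.68 = $5820.36
Federal income tax: $5820.36 × 0.2674 = $1556.36
Local income tax: $5820.36 × 0.0225 = $130.96
State withholding: $5820.36 × 0.0298 = $173.45
Social Security (OASDI): $6403.04 × 0.06 = $384.18
State unemployment insurance (employee share): $6403.04 × 0.0075 = $48.02
Dental insurance premium: $29.55
(Employer's $503.01 toward dental insurance premium is not withheld from the employee.)
Total deductions = $582.68 + $1556.36 + $130.96 + $173.45 + $384.18 + $48.02 + $29.55 = $2905.20
Net pay = $6403.04 − $2905.20 = $3497.84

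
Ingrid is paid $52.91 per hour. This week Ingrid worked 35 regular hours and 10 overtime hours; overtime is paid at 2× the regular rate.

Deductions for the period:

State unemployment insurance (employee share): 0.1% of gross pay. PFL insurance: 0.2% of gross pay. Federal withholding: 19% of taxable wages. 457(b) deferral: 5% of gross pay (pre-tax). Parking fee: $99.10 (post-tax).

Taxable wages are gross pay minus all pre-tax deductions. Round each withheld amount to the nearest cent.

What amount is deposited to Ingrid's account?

$2,131.46

Regular pay: 35 × $52.91 = $1,851.85
Overtime pay: 10 × $52.91 × 2 = $1,058.20
Gross pay = $1,851.85 + $1,058.20 = $2,910.05
457(b) deferral: $2,910.05 × 0.05 = $145.50
Taxable wages = $2,910.05 − $145.50 = $2,764.55
Federal withholding: $2,764.55 × 0.19 = $525.26
State unemployment insurance (employee share): $2,910.05 × 0.001 = $2.91
PFL insurance: $2,910.05 × 0.002 = $5.82
Parking fee: $99.10
Total deductions = $145.50 + $525.26 + $2.91 + $5.82 + $99.10 = $778.59
Net pay = $2,910.05 − $778.59 = $2,131.46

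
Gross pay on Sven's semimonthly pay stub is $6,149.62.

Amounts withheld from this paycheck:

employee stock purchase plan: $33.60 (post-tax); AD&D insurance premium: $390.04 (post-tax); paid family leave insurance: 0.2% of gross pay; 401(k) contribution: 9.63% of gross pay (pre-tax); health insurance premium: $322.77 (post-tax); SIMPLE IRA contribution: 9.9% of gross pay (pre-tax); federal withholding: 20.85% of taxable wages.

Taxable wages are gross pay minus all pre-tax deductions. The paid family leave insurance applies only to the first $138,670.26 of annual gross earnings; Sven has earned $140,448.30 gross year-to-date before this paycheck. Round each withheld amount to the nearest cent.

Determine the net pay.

$3,170.41

401(k) contribution: $6,149.62 × 0.0963 = $592.21
SIMPLE IRA contribution: $6,149.62 × 0.099 = $608.81
Pre-tax total = $592.21 + $608.81 = $1,201.02
Taxable wages = $6,149.62 − $1,201.02 = $4,948.60
Federal withholding: $4,948.60 × 0.2085 = $1,031.78
Paid family leave insurance: annual cap $138,670.26 already reached (YTD $140,448.30), so $0.00
Health insurance premium: $322.77
AD&D insurance premium: $390.04
Employee stock purchase plan: $33.60
Total deductions = $592.21 + $608.81 + $1,031.78 + $0.00 + $322.77 + $390.04 + $33.60 = $2,979.21
Net pay = $6,149.62 − $2,979.21 = $3,170.41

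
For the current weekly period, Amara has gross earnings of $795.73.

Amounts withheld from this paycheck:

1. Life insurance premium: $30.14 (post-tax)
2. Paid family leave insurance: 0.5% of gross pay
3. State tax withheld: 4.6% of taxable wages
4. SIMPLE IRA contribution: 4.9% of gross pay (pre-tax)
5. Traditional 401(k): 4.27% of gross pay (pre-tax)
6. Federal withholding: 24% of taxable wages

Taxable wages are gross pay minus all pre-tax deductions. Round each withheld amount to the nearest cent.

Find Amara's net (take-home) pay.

$481.93

SIMPLE IRA contribution: $795.73 × 0.049 = $38.99
Traditional 401(k): $795.73 × 0.0427 = $33.98
Pre-tax total = $38.99 + $33.98 = $72.97
Taxable wages = $795.73 − $72.97 = $722.76
State tax withheld: $722.76 × 0.046 = $33.25
Federal withholding: $722.76 × 0.24 = $173.46
Paid family leave insurance: $795.73 × 0.005 = $3.98
Life insurance premium: $30.14
Total deductions = $38.99 + $33.98 + $33.25 + $173.46 + $3.98 + $30.14 = $313.80
Net pay = $795.73 − $313.80 = $481.93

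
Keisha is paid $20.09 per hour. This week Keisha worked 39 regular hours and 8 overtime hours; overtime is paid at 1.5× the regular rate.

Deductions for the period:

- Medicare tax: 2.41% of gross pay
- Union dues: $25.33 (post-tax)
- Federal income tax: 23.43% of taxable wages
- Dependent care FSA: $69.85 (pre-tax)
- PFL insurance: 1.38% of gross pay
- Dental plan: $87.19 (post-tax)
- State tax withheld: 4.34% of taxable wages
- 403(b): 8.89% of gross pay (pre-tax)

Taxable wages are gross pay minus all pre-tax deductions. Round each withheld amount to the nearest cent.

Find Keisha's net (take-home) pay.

$472.47

Regular pay: 39 × $20.09 = $783.51
Overtime pay: 8 × $20.09 × 1.5 = $241.08
Gross pay = $783.51 + $241.08 = $1,024.59
403(b): $1,024.59 × 0.0889 = $91.09
Dependent care FSA: $69.85
Pre-tax total = $91.09 + $69.85 = $160.94
Taxable wages = $1,024.59 − $160.94 = $863.65
Federal income tax: $863.65 × 0.2343 = $202.35
State tax withheld: $863.65 × 0.0434 = $37.48
Medicare tax: $1,024.59 × 0.0241 = $24.69
PFL insurance: $1,024.59 × 0.0138 = $14.14
Union dues: $25.33
Dental plan: $87.19
Total deductions = $91.09 + $69.85 + $202.35 + $37.48 + $24.69 + $14.14 + $25.33 + $87.19 = $552.12
Net pay = $1,024.59 − $552.12 = $472.47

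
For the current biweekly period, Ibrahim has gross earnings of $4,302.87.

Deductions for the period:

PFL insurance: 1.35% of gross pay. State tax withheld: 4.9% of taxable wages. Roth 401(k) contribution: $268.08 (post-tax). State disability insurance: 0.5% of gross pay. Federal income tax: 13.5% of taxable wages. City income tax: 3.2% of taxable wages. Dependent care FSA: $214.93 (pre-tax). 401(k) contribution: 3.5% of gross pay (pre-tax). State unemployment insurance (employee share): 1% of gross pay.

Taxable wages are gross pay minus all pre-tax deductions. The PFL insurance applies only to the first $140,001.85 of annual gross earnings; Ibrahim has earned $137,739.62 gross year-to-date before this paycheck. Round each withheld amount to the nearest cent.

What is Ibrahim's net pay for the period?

401(k) contribution: $4,302.87 × 0.035 = $150.60
Dependent care FSA: $214.93
Pre-tax total = $150.60 + $214.93 = $365.53
Taxable wages = $4,302.87 − $365.53 = $3,937.34
Federal income tax: $3,937.34 × 0.135 = $531.54
City income tax: $3,937.34 × 0.032 = $125.99
State tax withheld: $3,937.34 × 0.049 = $192.93
State unemployment insurance (employee share): $4,302.87 × 0.01 = $43.03
State disability insurance: $4,302.87 × 0.005 = $21.51
PFL insurance: only $140,001.85 − $137,739.62 = $2,262.23 of this check is subject → $2,262.23 × 0.0135 = $30.54
Roth 401(k) contribution: $268.08
Total deductions = $150.60 + $214.93 + $531.54 + $125.99 + $192.93 + $43.03 + $21.51 + $30.54 + $268.08 = $1,579.15
Net pay = $4,302.87 − $1,579.15 = $2,723.72

$2,723.72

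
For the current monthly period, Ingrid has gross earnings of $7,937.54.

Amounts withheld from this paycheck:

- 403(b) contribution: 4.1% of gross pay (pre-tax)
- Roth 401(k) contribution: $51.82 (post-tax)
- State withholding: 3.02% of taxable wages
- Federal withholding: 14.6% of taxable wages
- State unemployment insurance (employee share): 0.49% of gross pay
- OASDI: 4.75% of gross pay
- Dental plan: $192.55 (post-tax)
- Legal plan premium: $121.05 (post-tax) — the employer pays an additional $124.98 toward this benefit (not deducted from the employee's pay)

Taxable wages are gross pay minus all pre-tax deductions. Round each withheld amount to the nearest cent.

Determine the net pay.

403(b) contribution: $7,937.54 × 0.041 = $325.44
Taxable wages = $7,937.54 − $325.44 = $7,612.10
Federal withholding: $7,612.10 × 0.146 = $1,111.37
State withholding: $7,612.10 × 0.0302 = $229.89
State unemployment insurance (employee share): $7,937.54 × 0.0049 = $38.89
OASDI: $7,937.54 × 0.0475 = $377.03
Legal plan premium: $121.05
Roth 401(k) contribution: $51.82
Dental plan: $192.55
(Employer's $124.98 toward legal plan premium is not withheld from the employee.)
Total deductions = $325.44 + $1,111.37 + $229.89 + $38.89 + $377.03 + $121.05 + $51.82 + $192.55 = $2,448.04
Net pay = $7,937.54 − $2,448.04 = $5,489.50

$5,489.50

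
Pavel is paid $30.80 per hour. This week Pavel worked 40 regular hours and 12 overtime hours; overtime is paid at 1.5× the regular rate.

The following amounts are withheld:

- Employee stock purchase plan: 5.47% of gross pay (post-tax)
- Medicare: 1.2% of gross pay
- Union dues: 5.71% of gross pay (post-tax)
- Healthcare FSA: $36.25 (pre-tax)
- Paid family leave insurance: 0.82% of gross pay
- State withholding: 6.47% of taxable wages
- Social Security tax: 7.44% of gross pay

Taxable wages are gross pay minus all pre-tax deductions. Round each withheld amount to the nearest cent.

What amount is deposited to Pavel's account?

Regular pay: 40 × $30.80 = $1,232.00
Overtime pay: 12 × $30.80 × 1.5 = $554.40
Gross pay = $1,232.00 + $554.40 = $1,786.40
Healthcare FSA: $36.25
Taxable wages = $1,786.40 − $36.25 = $1,750.15
State withholding: $1,750.15 × 0.0647 = $113.23
Medicare: $1,786.40 × 0.012 = $21.44
Social Security tax: $1,786.40 × 0.0744 = $132.91
Paid family leave insurance: $1,786.40 × 0.0082 = $14.65
Union dues: $1,786.40 × 0.0571 = $102.00
Employee stock purchase plan: $1,786.40 × 0.0547 = $97.72
Total deductions = $36.25 + $113.23 + $21.44 + $132.91 + $14.65 + $102.00 + $97.72 = $518.20
Net pay = $1,786.40 − $518.20 = $1,268.20

$1,268.20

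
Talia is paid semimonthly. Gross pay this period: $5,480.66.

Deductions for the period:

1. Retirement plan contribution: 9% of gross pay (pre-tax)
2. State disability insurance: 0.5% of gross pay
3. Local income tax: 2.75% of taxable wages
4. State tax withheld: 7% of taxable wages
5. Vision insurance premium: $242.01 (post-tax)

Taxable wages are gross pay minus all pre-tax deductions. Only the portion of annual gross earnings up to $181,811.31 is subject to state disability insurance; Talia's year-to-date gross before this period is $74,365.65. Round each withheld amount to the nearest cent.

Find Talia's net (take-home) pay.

$4,231.72

Retirement plan contribution: $5,480.66 × 0.09 = $493.26
Taxable wages = $5,480.66 − $493.26 = $4,987.40
State tax withheld: $4,987.40 × 0.07 = $349.12
Local income tax: $4,987.40 × 0.0275 = $137.15
State disability insurance: cap not yet reached, full $5,480.66 is subject → $5,480.66 × 0.005 = $27.40
Vision insurance premium: $242.01
Total deductions = $493.26 + $349.12 + $137.15 + $27.40 + $242.01 = $1,248.94
Net pay = $5,480.66 − $1,248.94 = $4,231.72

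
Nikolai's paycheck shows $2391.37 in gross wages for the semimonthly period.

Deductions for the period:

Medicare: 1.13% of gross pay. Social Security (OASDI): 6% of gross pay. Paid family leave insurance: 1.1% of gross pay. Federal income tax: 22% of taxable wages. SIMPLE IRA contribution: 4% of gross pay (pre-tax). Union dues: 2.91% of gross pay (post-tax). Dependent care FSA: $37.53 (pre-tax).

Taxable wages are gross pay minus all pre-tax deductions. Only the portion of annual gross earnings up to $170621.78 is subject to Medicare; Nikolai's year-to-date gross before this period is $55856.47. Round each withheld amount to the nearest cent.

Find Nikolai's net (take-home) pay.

$1494.99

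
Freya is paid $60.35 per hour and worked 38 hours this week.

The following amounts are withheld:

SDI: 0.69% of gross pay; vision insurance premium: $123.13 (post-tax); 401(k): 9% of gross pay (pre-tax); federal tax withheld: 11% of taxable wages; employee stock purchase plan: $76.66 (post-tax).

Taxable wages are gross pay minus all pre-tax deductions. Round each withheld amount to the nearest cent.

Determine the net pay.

$1,641.73

Gross pay: 38 × $60.35 = $2,293.30
401(k): $2,293.30 × 0.09 = $206.40
Taxable wages = $2,293.30 − $206.40 = $2,086.90
Federal tax withheld: $2,086.90 × 0.11 = $229.56
SDI: $2,293.30 × 0.0069 = $15.82
Vision insurance premium: $123.13
Employee stock purchase plan: $76.66
Total deductions = $206.40 + $229.56 + $15.82 + $123.13 + $76.66 = $651.57
Net pay = $2,293.30 − $651.57 = $1,641.73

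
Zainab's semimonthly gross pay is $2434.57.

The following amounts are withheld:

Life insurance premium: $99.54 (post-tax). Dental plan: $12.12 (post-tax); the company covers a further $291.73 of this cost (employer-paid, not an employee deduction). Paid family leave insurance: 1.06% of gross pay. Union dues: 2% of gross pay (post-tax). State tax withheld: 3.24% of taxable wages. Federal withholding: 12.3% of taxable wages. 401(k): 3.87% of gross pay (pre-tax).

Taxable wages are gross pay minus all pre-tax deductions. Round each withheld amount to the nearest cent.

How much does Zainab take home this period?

$1790.50

401(k): $2434.57 × 0.0387 = $94.22
Taxable wages = $2434.57 − $94.22 = $2340.35
State tax withheld: $2340.35 × 0.0324 = $75.83
Federal withholding: $2340.35 × 0.123 = $287.86
Paid family leave insurance: $2434.57 × 0.0106 = $25.81
Union dues: $2434.57 × 0.02 = $48.69
Dental plan: $12.12
Life insurance premium: $99.54
(Employer's $291.73 toward dental plan is not withheld from the employee.)
Total deductions = $94.22 + $75.83 + $287.86 + $25.81 + $48.69 + $12.12 + $99.54 = $644.07
Net pay = $2434.57 − $644.07 = $1790.50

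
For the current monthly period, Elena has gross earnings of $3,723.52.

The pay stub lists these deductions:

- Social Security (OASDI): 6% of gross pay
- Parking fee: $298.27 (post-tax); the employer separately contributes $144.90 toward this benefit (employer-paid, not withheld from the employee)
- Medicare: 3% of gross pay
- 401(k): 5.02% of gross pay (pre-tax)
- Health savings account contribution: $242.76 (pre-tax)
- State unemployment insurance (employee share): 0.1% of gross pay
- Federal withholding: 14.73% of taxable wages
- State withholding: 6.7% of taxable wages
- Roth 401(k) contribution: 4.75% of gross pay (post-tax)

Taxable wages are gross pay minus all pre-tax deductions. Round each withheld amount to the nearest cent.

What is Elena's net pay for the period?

$1,773.99

Health savings account contribution: $242.76
401(k): $3,723.52 × 0.0502 = $186.92
Pre-tax total = $242.76 + $186.92 = $429.68
Taxable wages = $3,723.52 − $429.68 = $3,293.84
State withholding: $3,293.84 × 0.067 = $220.69
Federal withholding: $3,293.84 × 0.1473 = $485.18
Medicare: $3,723.52 × 0.03 = $111.71
Social Security (OASDI): $3,723.52 × 0.06 = $223.41
State unemployment insurance (employee share): $3,723.52 × 0.001 = $3.72
Parking fee: $298.27
Roth 401(k) contribution: $3,723.52 × 0.0475 = $176.87
(Employer's $144.90 toward parking fee is not withheld from the employee.)
Total deductions = $242.76 + $186.92 + $220.69 + $485.18 + $111.71 + $223.41 + $3.72 + $298.27 + $176.87 = $1,949.53
Net pay = $3,723.52 − $1,949.53 = $1,773.99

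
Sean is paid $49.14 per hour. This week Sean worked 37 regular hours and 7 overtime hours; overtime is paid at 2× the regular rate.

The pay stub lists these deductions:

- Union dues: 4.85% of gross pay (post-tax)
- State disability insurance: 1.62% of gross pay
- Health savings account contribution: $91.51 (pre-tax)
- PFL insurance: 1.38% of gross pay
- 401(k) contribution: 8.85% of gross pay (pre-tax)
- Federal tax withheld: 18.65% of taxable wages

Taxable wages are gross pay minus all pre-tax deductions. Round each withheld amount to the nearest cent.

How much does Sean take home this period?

Regular pay: 37 × $49.14 = $1,818.18
Overtime pay: 7 × $49.14 × 2 = $687.96
Gross pay = $1,818.18 + $687.96 = $2,506.14
Health savings account contribution: $91.51
401(k) contribution: $2,506.14 × 0.0885 = $221.79
Pre-tax total = $91.51 + $221.79 = $313.30
Taxable wages = $2,506.14 − $313.30 = $2,192.84
Federal tax withheld: $2,192.84 × 0.1865 = $408.96
PFL insurance: $2,506.14 × 0.0138 = $34.58
State disability insurance: $2,506.14 × 0.0162 = $40.60
Union dues: $2,506.14 × 0.0485 = $121.55
Total deductions = $91.51 + $221.79 + $408.96 + $34.58 + $40.60 + $121.55 = $918.99
Net pay = $2,506.14 − $918.99 = $1,587.15

$1,587.15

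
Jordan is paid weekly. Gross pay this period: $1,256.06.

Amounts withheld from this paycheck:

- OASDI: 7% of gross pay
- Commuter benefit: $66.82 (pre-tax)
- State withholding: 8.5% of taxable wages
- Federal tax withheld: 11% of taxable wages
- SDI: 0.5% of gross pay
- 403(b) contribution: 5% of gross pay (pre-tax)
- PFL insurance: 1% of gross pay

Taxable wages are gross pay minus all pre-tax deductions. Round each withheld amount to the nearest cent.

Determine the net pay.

403(b) contribution: $1,256.06 × 0.05 = $62.80
Commuter benefit: $66.82
Pre-tax total = $62.80 + $66.82 = $129.62
Taxable wages = $1,256.06 − $129.62 = $1,126.44
Federal tax withheld: $1,126.44 × 0.11 = $123.91
State withholding: $1,126.44 × 0.085 = $95.75
OASDI: $1,256.06 × 0.07 = $87.92
SDI: $1,256.06 × 0.005 = $6.28
PFL insurance: $1,256.06 × 0.01 = $12.56
Total deductions = $62.80 + $66.82 + $123.91 + $95.75 + $87.92 + $6.28 + $12.56 = $456.04
Net pay = $1,256.06 − $456.04 = $800.02

$800.02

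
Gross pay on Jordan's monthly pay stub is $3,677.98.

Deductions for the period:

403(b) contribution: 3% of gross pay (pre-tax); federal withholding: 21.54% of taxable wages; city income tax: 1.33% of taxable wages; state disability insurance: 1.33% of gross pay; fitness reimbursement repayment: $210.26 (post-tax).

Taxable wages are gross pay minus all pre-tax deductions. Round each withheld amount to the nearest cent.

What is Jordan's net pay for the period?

403(b) contribution: $3,677.98 × 0.03 = $110.34
Taxable wages = $3,677.98 − $110.34 = $3,567.64
Federal withholding: $3,567.64 × 0.2154 = $768.47
City income tax: $3,567.64 × 0.0133 = $47.45
State disability insurance: $3,677.98 × 0.0133 = $48.92
Fitness reimbursement repayment: $210.26
Total deductions = $110.34 + $768.47 + $47.45 + $48.92 + $210.26 = $1,185.44
Net pay = $3,677.98 − $1,185.44 = $2,492.54

$2,492.54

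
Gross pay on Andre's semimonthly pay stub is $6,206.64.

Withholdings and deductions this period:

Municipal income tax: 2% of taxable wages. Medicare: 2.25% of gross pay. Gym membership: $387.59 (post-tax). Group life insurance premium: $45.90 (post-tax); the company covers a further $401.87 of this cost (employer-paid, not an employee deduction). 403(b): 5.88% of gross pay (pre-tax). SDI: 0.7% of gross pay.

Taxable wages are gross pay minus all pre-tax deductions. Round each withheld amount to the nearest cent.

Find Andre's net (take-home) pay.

403(b): $6,206.64 × 0.0588 = $364.95
Taxable wages = $6,206.64 − $364.95 = $5,841.69
Municipal income tax: $5,841.69 × 0.02 = $116.83
SDI: $6,206.64 × 0.007 = $43.45
Medicare: $6,206.64 × 0.0225 = $139.65
Gym membership: $387.59
Group life insurance premium: $45.90
(Employer's $401.87 toward group life insurance premium is not withheld from the employee.)
Total deductions = $364.95 + $116.83 + $43.45 + $139.65 + $387.59 + $45.90 = $1,098.37
Net pay = $6,206.64 − $1,098.37 = $5,108.27

$5,108.27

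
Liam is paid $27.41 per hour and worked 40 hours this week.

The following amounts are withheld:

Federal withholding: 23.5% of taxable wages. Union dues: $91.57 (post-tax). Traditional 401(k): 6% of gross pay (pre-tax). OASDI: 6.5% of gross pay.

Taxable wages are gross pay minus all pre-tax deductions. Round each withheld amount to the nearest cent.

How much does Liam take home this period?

Gross pay: 40 × $27.41 = $1,096.40
Traditional 401(k): $1,096.40 × 0.06 = $65.78
Taxable wages = $1,096.40 − $65.78 = $1,030.62
Federal withholding: $1,030.62 × 0.235 = $242.20
OASDI: $1,096.40 × 0.065 = $71.27
Union dues: $91.57
Total deductions = $65.78 + $242.20 + $71.27 + $91.57 = $470.82
Net pay = $1,096.40 − $470.82 = $625.58

$625.58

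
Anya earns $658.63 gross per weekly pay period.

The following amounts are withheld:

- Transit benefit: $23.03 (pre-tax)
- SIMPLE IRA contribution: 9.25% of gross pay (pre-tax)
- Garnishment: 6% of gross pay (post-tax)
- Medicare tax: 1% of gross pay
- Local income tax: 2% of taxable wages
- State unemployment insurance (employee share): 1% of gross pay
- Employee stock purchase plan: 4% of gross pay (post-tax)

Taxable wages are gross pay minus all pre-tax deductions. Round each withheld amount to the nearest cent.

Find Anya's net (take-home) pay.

$484.14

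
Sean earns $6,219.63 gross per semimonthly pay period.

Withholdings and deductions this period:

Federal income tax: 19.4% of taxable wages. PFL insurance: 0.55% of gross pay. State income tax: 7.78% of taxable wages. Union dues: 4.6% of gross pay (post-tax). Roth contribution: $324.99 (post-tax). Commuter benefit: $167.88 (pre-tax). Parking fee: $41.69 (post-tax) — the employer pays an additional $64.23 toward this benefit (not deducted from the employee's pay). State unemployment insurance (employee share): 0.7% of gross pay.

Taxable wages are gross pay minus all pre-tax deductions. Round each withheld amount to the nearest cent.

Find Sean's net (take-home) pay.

$3,676.35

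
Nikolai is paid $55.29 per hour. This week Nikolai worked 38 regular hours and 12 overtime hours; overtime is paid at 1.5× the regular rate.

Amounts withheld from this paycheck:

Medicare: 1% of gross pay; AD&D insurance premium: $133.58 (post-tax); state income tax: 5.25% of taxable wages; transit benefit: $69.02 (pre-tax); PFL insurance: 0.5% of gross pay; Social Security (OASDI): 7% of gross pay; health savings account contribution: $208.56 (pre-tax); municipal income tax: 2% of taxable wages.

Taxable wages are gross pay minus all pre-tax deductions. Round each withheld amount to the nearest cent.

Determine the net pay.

Regular pay: 38 × $55.29 = $2101.02
Overtime pay: 12 × $55.29 × 1.5 = $995.22
Gross pay = $2101.02 + $995.22 = $3096.24
Health savings account contribution: $208.56
Transit benefit: $69.02
Pre-tax total = $208.56 + $69.02 = $277.58
Taxable wages = $3096.24 − $277.58 = $2818.66
Municipal income tax: $2818.66 × 0.02 = $56.37
State income tax: $2818.66 × 0.0525 = $147.98
PFL insurance: $3096.24 × 0.005 = $15.48
Social Security (OASDI): $3096.24 × 0.07 = $216.74
Medicare: $3096.24 × 0.01 = $30.96
AD&D insurance premium: $133.58
Total deductions = $208.56 + $69.02 + $56.37 + $147.98 + $15.48 + $216.74 + $30.96 + $133.58 = $878.69
Net pay = $3096.24 − $878.69 = $2217.55

$2217.55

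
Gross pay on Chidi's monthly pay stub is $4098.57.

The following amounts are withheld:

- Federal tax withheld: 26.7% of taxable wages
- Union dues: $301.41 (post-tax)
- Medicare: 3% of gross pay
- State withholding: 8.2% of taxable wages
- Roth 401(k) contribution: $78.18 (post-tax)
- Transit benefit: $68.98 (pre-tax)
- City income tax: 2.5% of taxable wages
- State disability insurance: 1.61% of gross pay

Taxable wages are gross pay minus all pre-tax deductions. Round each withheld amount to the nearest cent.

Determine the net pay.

Transit benefit: $68.98
Taxable wages = $4098.57 − $68.98 = $4029.59
City income tax: $4029.59 × 0.025 = $100.74
State withholding: $4029.59 × 0.082 = $330.43
Federal tax withheld: $4029.59 × 0.267 = $1075.90
State disability insurance: $4098.57 × 0.0161 = $65.99
Medicare: $4098.57 × 0.03 = $122.96
Roth 401(k) contribution: $78.18
Union dues: $301.41
Total deductions = $68.98 + $100.74 + $330.43 + $1075.90 + $65.99 + $122.96 + $78.18 + $301.41 = $2144.59
Net pay = $4098.57 − $2144.59 = $1953.98

$1953.98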